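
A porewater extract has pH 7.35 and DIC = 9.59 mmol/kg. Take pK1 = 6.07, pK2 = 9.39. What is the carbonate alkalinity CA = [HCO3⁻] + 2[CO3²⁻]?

CA = [HCO3⁻] + 2[CO3²⁻] = (α₁ + 2α₂)·DIC
At pH 7.35: [H⁺]/K1 = 10^-1.28 = 0.052481, K2/[H⁺] = 10^-2.04 = 0.0091201
α₁ = 1/(1 + 0.052481 + 0.0091201) = 1/1.0616 = 0.9420; α₂ = α₁·K2/[H⁺] = 0.008591
α₁ + 2α₂ = 0.9592
CA = 0.9592 × 9.59 = 9.20 mmol/kg

CA = 9.20 mmol/kg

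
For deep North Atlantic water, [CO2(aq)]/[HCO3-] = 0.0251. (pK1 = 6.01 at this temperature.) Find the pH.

pH = 7.61

From K1 = [H⁺][HCO3-]/[CO2(aq)]:  pH = pK1 − log₁₀([CO2(aq)]/[HCO3-])
log₁₀(0.0251) = -1.600
pH = 6.01 − (-1.600) = 7.61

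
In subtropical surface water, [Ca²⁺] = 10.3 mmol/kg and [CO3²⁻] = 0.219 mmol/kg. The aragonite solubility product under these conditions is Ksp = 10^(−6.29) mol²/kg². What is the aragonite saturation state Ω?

Ω = 4.40

Ksp = 10^(−6.29) = 5.129×10^-7
Ω = [Ca²⁺][CO3²⁻]/Ksp = (10.3×10^-3)(0.219×10^-3) / 5.129×10^-7 = 4.40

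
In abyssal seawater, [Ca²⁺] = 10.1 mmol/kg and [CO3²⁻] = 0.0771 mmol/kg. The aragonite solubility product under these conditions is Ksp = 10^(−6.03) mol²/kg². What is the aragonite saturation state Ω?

Ω = 0.834

Ksp = 10^(−6.03) = 9.333×10^-7
Ω = [Ca²⁺][CO3²⁻]/Ksp = (10.1×10^-3)(0.0771×10^-3) / 9.333×10^-7 = 0.834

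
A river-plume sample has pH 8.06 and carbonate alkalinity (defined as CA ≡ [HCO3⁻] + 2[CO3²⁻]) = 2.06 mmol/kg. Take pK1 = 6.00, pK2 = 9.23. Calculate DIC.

DIC = 1.95 mmol/kg

CA = [HCO3⁻] + 2[CO3²⁻] = (α₁ + 2α₂)·DIC
At pH 8.06: [H⁺]/K1 = 10^-2.06 = 0.0087096, K2/[H⁺] = 10^-1.17 = 0.067608
α₁ = 1/(1 + 0.0087096 + 0.067608) = 1/1.0763 = 0.9291; α₂ = α₁·K2/[H⁺] = 0.06281
α₁ + 2α₂ = 1.0547
DIC = CA / (α₁ + 2α₂) = 2.06 / 1.0547 = 1.95 mmol/kg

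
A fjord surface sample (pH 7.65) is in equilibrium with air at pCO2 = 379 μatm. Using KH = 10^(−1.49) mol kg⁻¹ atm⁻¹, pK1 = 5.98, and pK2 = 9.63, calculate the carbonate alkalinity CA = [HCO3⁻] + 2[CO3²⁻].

[CO2*] = KH · pCO2 = 10^(−1.49) × 379×10^-6 = 1.226×10^-5 mol/kg
α₀ = 1/(1 + K1/[H⁺] + K1K2/[H⁺]²) = 1/(1 + 10^+1.67 + 10^-0.31) = 0.02072
DIC = [CO2*]/α₀ = 1.226×10^-5 / 0.02072 = 0.5919 mmol/kg
CA = (α₁ + 2α₂)·DIC = (0.9691 + 2×0.01015) × 0.5919 = 0.586 mmol/kg

CA = 0.586 mmol/kg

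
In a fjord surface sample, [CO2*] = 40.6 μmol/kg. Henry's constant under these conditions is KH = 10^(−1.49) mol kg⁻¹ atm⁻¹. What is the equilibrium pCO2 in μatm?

KH = 10^(−1.49) = 3.236×10^-2 mol kg⁻¹ atm⁻¹
pCO2 = [CO2*]/KH = 40.6×10^-6 / 3.236×10^-2 = 1.25×10^-3 atm = 1250 μatm

pCO2 = 1250 μatm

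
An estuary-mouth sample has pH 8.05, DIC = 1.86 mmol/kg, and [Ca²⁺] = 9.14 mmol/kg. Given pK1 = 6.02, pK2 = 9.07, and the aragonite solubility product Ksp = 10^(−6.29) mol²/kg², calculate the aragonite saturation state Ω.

Ω = 2.87

α₂ = 1 / (1 + [H⁺]/K2 + [H⁺]²/(K1K2)) = 1 / (1 + 10^+1.02 + 10^-1.01)
   = 1 / (1 + 10.471 + 0.097724) = 1/11.569 = 0.08644
[CO3²⁻] = α₂ × DIC = 0.08644 × 1.86 = 0.1608 mmol/kg
Ksp = 10^(−6.29) = 5.129×10^-7
Ω = [Ca²⁺][CO3²⁻]/Ksp = (9.14×10^-3)(1.608×10^-4) / 5.129×10^-7 = 2.87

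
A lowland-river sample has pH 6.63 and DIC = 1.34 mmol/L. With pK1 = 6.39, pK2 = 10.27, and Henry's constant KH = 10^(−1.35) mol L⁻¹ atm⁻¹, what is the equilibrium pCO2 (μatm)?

pCO2 = 1.10×10^4 μatm

α₀ = 1 / (1 + K1/[H⁺] + K1K2/[H⁺]²) = 1 / (1 + 10^+0.24 + 10^-3.40)
   = 1 / (1 + 1.7378 + 0.00039811) = 1/2.7382 = 0.3652
[CO2*] = α₀ × DIC = 0.3652 × 1.34 = 0.4894 mmol/L
pCO2 = [CO2*]/KH = 4.894×10^-4 / 4.467×10^-2 = 1.10×10^4 μatm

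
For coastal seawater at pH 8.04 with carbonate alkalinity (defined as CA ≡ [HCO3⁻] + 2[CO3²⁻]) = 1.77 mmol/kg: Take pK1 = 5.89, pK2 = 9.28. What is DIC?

CA = [HCO3⁻] + 2[CO3²⁻] = (α₁ + 2α₂)·DIC
At pH 8.04: [H⁺]/K1 = 10^-2.15 = 0.0070795, K2/[H⁺] = 10^-1.24 = 0.057544
α₁ = 1/(1 + 0.0070795 + 0.057544) = 1/1.0646 = 0.9393; α₂ = α₁·K2/[H⁺] = 0.05405
α₁ + 2α₂ = 1.0474
DIC = CA / (α₁ + 2α₂) = 1.77 / 1.0474 = 1.69 mmol/kg

DIC = 1.69 mmol/kg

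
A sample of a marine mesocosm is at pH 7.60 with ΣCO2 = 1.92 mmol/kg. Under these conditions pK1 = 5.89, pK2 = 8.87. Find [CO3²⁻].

α₂ = 1 / (1 + [H⁺]/K2 + [H⁺]²/(K1K2)) = 1 / (1 + 10^+1.27 + 10^-0.44)
   = 1 / (1 + 18.621 + 0.36308) = 1/19.984 = 0.05004
[CO3²⁻] = α₂ × DIC = 0.05004 × 1.92 = 0.0961 mmol/kg

[CO3²⁻] = 0.0961 mmol/kg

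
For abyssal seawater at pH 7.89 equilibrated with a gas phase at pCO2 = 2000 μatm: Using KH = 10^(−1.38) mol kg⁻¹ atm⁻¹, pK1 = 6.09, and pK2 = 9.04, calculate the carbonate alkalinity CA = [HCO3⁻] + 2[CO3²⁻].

CA = 6.01 mmol/kg

[CO2*] = KH · pCO2 = 10^(−1.38) × 2000×10^-6 = 8.337×10^-5 mol/kg
α₀ = 1/(1 + K1/[H⁺] + K1K2/[H⁺]²) = 1/(1 + 10^+1.80 + 10^+0.65) = 0.01459
DIC = [CO2*]/α₀ = 8.337×10^-5 / 0.01459 = 5.716 mmol/kg
CA = (α₁ + 2α₂)·DIC = (0.9203 + 2×0.06515) × 5.716 = 6.01 mmol/kg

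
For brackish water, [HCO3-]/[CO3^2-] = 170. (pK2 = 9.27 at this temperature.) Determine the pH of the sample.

pH = 7.04

From K2 = [H⁺][CO3^2-]/[HCO3-]:  pH = pK2 − log₁₀([HCO3-]/[CO3^2-])
log₁₀(170) = +2.230
pH = 9.27 − (+2.230) = 7.04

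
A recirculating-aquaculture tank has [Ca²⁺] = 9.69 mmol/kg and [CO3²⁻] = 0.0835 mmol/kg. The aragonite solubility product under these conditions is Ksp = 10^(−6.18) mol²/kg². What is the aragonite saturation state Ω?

Ksp = 10^(−6.18) = 6.607×10^-7
Ω = [Ca²⁺][CO3²⁻]/Ksp = (9.69×10^-3)(0.0835×10^-3) / 6.607×10^-7 = 1.22

Ω = 1.22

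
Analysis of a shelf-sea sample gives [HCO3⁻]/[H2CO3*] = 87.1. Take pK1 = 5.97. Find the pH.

pH = 7.91

From K1 = [H⁺][HCO3⁻]/[H2CO3*]:  pH = pK1 + log₁₀([HCO3⁻]/[H2CO3*])
log₁₀(87.1) = +1.940
pH = 5.97 + (+1.940) = 7.91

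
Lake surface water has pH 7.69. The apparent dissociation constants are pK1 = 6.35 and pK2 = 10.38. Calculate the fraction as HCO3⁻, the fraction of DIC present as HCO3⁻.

α₁ = 0.954

α₁ = 1 / (1 + [H⁺]/K1 + K2/[H⁺]) = 1 / (1 + 10^-1.34 + 10^-2.69)
   = 1 / (1 + 0.045709 + 0.0020417) = 1/1.0478 = 0.9544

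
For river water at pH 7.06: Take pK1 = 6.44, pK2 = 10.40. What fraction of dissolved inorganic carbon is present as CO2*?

α₀ = 1 / (1 + K1/[H⁺] + K1K2/[H⁺]²) = 1 / (1 + 10^+0.62 + 10^-2.72)
   = 1 / (1 + 4.1687 + 0.0019055) = 1/5.1706 = 0.1934

α₀ = 0.193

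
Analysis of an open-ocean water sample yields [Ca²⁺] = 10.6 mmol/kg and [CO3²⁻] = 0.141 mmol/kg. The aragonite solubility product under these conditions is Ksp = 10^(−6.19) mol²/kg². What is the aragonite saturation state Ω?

Ksp = 10^(−6.19) = 6.457×10^-7
Ω = [Ca²⁺][CO3²⁻]/Ksp = (10.6×10^-3)(0.141×10^-3) / 6.457×10^-7 = 2.31

Ω = 2.31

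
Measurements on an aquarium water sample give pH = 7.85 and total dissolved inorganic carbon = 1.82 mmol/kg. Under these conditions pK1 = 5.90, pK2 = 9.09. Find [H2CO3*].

α₀ = 1 / (1 + K1/[H⁺] + K1K2/[H⁺]²) = 1 / (1 + 10^+1.95 + 10^+0.71)
   = 1 / (1 + 89.125 + 5.1286) = 1/95.254 = 0.01050
[CO2*] = α₀ × DIC = 0.01050 × 1.82 = 0.0191 mmol/kg = 19.1 μmol/kg

[CO2*] = 19.1 μmol/kg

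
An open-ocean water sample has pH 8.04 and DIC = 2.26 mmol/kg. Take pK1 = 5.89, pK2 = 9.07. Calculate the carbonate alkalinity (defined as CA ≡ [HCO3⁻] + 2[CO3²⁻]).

CA = 2.44 mmol/kg

CA = [HCO3⁻] + 2[CO3²⁻] = (α₁ + 2α₂)·DIC
At pH 8.04: [H⁺]/K1 = 10^-2.15 = 0.0070795, K2/[H⁺] = 10^-1.03 = 0.093325
α₁ = 1/(1 + 0.0070795 + 0.093325) = 1/1.1004 = 0.9088; α₂ = α₁·K2/[H⁺] = 0.08481
α₁ + 2α₂ = 1.0784
CA = 1.0784 × 2.26 = 2.44 mmol/kg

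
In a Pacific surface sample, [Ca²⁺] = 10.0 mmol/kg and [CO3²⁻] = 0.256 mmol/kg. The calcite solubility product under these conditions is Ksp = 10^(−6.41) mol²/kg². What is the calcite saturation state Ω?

Ksp = 10^(−6.41) = 3.890×10^-7
Ω = [Ca²⁺][CO3²⁻]/Ksp = (10.0×10^-3)(0.256×10^-3) / 3.890×10^-7 = 6.58

Ω = 6.58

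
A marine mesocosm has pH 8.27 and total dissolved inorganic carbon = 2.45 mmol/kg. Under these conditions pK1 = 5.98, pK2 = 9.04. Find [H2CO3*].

[CO2*] = 10.7 μmol/kg

α₀ = 1 / (1 + K1/[H⁺] + K1K2/[H⁺]²) = 1 / (1 + 10^+2.29 + 10^+1.52)
   = 1 / (1 + 194.98 + 33.113) = 1/229.10 = 0.004365
[CO2*] = α₀ × DIC = 0.004365 × 2.45 = 0.0107 mmol/kg = 10.7 μmol/kg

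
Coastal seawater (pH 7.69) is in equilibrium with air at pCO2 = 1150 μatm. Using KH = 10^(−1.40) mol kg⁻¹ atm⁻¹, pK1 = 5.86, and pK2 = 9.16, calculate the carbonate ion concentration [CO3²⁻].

[CO2*] = KH · pCO2 = 10^(−1.40) × 1150×10^-6 = 4.578×10^-5 mol/kg
α₀ = 1/(1 + K1/[H⁺] + K1K2/[H⁺]²) = 1/(1 + 10^+1.83 + 10^+0.36) = 0.01410
DIC = [CO2*]/α₀ = 4.578×10^-5 / 0.01410 = 3.246 mmol/kg
[CO3²⁻] = α₂·DIC; α₂ = 0.03231, so [CO3²⁻] = 0.03231 × 3.246 = 0.105 mmol/kg

[CO3²⁻] = 0.105 mmol/kg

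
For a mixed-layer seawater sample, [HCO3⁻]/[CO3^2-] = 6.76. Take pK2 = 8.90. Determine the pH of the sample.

From K2 = [H⁺][CO3^2-]/[HCO3⁻]:  pH = pK2 − log₁₀([HCO3⁻]/[CO3^2-])
log₁₀(6.76) = +0.830
pH = 8.90 − (+0.830) = 8.07

pH = 8.07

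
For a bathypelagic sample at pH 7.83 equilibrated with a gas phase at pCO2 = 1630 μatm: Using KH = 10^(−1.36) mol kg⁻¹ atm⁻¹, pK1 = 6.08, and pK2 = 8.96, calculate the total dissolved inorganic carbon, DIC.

DIC = 4.37 mmol/kg

[CO2*] = KH · pCO2 = 10^(−1.36) × 1630×10^-6 = 7.115×10^-5 mol/kg
α₀ = 1/(1 + K1/[H⁺] + K1K2/[H⁺]²) = 1/(1 + 10^+1.75 + 10^+0.62) = 0.01629
DIC = [CO2*]/α₀ = 7.115×10^-5 / 0.01629 = 4.37 mmol/kg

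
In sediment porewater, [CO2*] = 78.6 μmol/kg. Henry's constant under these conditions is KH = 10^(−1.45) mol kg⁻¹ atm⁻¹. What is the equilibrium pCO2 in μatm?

KH = 10^(−1.45) = 3.548×10^-2 mol kg⁻¹ atm⁻¹
pCO2 = [CO2*]/KH = 78.6×10^-6 / 3.548×10^-2 = 2.22×10^-3 atm = 2220 μatm

pCO2 = 2220 μatm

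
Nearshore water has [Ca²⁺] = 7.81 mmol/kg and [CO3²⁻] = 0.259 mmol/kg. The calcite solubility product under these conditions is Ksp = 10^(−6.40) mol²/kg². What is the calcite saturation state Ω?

Ksp = 10^(−6.40) = 3.981×10^-7
Ω = [Ca²⁺][CO3²⁻]/Ksp = (7.81×10^-3)(0.259×10^-3) / 3.981×10^-7 = 5.08

Ω = 5.08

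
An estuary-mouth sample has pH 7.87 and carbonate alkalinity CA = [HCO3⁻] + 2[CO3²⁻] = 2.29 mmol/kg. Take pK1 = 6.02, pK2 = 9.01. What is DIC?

DIC = 2.17 mmol/kg

CA = [HCO3⁻] + 2[CO3²⁻] = (α₁ + 2α₂)·DIC
At pH 7.87: [H⁺]/K1 = 10^-1.85 = 0.014125, K2/[H⁺] = 10^-1.14 = 0.072444
α₁ = 1/(1 + 0.014125 + 0.072444) = 1/1.0866 = 0.9203; α₂ = α₁·K2/[H⁺] = 0.06667
α₁ + 2α₂ = 1.0537
DIC = CA / (α₁ + 2α₂) = 2.29 / 1.0537 = 2.17 mmol/kg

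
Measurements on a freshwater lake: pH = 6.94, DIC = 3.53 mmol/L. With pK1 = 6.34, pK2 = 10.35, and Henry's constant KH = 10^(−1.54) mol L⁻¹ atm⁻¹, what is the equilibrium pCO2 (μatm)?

α₀ = 1 / (1 + K1/[H⁺] + K1K2/[H⁺]²) = 1 / (1 + 10^+0.60 + 10^-2.81)
   = 1 / (1 + 3.9811 + 0.0015488) = 1/4.9826 = 0.2007
[CO2*] = α₀ × DIC = 0.2007 × 3.53 = 0.7085 mmol/L
pCO2 = [CO2*]/KH = 7.085×10^-4 / 2.884×10^-2 = 2.46×10^4 μatm

pCO2 = 2.46×10^4 μatm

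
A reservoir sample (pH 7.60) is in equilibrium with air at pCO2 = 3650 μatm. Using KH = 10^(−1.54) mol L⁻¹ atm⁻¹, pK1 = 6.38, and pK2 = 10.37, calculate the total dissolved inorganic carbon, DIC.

DIC = 1.86 mmol/L

[CO2*] = KH · pCO2 = 10^(−1.54) × 3650×10^-6 = 1.053×10^-4 mol/L
α₀ = 1/(1 + K1/[H⁺] + K1K2/[H⁺]²) = 1/(1 + 10^+1.22 + 10^-1.55) = 0.05674
DIC = [CO2*]/α₀ = 1.053×10^-4 / 0.05674 = 1.86 mmol/L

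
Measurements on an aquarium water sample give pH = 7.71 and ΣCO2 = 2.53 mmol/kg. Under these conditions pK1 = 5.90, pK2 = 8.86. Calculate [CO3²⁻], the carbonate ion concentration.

[CO3²⁻] = 0.165 mmol/kg

α₂ = 1 / (1 + [H⁺]/K2 + [H⁺]²/(K1K2)) = 1 / (1 + 10^+1.15 + 10^-0.66)
   = 1 / (1 + 14.125 + 0.21878) = 1/15.344 = 0.06517
[CO3²⁻] = α₂ × DIC = 0.06517 × 2.53 = 0.165 mmol/kg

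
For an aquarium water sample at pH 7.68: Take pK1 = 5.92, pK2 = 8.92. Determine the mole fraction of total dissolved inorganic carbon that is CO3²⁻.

α₂ = 1 / (1 + [H⁺]/K2 + [H⁺]²/(K1K2)) = 1 / (1 + 10^+1.24 + 10^-0.52)
   = 1 / (1 + 17.378 + 0.30200) = 1/18.680 = 0.05353

α₂ = 0.0535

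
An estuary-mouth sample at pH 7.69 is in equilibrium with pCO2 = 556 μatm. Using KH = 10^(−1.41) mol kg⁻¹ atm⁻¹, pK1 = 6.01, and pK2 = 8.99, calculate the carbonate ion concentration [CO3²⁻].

[CO2*] = KH · pCO2 = 10^(−1.41) × 556×10^-6 = 2.163×10^-5 mol/kg
α₀ = 1/(1 + K1/[H⁺] + K1K2/[H⁺]²) = 1/(1 + 10^+1.68 + 10^+0.38) = 0.01951
DIC = [CO2*]/α₀ = 2.163×10^-5 / 0.01951 = 1.109 mmol/kg
[CO3²⁻] = α₂·DIC; α₂ = 0.04680, so [CO3²⁻] = 0.04680 × 1.109 = 0.0519 mmol/kg

[CO3²⁻] = 0.0519 mmol/kg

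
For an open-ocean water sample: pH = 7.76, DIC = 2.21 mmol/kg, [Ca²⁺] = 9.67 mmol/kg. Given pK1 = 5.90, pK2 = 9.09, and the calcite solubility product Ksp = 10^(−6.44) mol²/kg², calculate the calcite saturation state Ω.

α₂ = 1 / (1 + [H⁺]/K2 + [H⁺]²/(K1K2)) = 1 / (1 + 10^+1.33 + 10^-0.53)
   = 1 / (1 + 21.380 + 0.29512) = 1/22.675 = 0.04410
[CO3²⁻] = α₂ × DIC = 0.04410 × 2.21 = 0.09747 mmol/kg
Ksp = 10^(−6.44) = 3.631×10^-7
Ω = [Ca²⁺][CO3²⁻]/Ksp = (9.67×10^-3)(9.747×10^-5) / 3.631×10^-7 = 2.60

Ω = 2.60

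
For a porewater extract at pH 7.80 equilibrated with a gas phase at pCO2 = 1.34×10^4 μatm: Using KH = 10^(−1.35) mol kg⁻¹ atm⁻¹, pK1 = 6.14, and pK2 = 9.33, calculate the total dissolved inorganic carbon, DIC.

[CO2*] = KH · pCO2 = 10^(−1.35) × 1.34×10^4×10^-6 = 5.986×10^-4 mol/kg
α₀ = 1/(1 + K1/[H⁺] + K1K2/[H⁺]²) = 1/(1 + 10^+1.66 + 10^+0.13) = 0.02081
DIC = [CO2*]/α₀ = 5.986×10^-4 / 0.02081 = 28.8 mmol/kg

DIC = 28.8 mmol/kg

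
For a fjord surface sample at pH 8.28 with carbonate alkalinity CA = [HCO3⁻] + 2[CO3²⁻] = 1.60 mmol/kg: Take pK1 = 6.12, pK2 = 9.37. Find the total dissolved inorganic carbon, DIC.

CA = [HCO3⁻] + 2[CO3²⁻] = (α₁ + 2α₂)·DIC
At pH 8.28: [H⁺]/K1 = 10^-2.16 = 0.0069183, K2/[H⁺] = 10^-1.09 = 0.081283
α₁ = 1/(1 + 0.0069183 + 0.081283) = 1/1.0882 = 0.9189; α₂ = α₁·K2/[H⁺] = 0.07469
α₁ + 2α₂ = 1.0683
DIC = CA / (α₁ + 2α₂) = 1.60 / 1.0683 = 1.50 mmol/kg

DIC = 1.50 mmol/kg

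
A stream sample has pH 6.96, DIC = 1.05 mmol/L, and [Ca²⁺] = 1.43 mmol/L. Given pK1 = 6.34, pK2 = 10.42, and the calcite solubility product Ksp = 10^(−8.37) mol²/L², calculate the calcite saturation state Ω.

Ω = 0.0984

α₂ = 1 / (1 + [H⁺]/K2 + [H⁺]²/(K1K2)) = 1 / (1 + 10^+3.46 + 10^+2.84)
   = 1 / (1 + 2884.0 + 691.83) = 1/3576.9 = 0.0002796
[CO3²⁻] = α₂ × DIC = 0.0002796 × 1.05 = 0.0002936 mmol/L = 0.2936 μmol/L
Ksp = 10^(−8.37) = 4.266×10^-9
Ω = [Ca²⁺][CO3²⁻]/Ksp = (1.43×10^-3)(2.936×10^-7) / 4.266×10^-9 = 0.0984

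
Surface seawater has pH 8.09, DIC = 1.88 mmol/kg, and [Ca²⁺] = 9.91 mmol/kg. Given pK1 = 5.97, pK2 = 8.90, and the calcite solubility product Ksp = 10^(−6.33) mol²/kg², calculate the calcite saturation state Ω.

Ω = 5.31

α₂ = 1 / (1 + [H⁺]/K2 + [H⁺]²/(K1K2)) = 1 / (1 + 10^+0.81 + 10^-1.31)
   = 1 / (1 + 6.4565 + 0.048978) = 1/7.5055 = 0.1332
[CO3²⁻] = α₂ × DIC = 0.1332 × 1.88 = 0.2505 mmol/kg
Ksp = 10^(−6.33) = 4.677×10^-7
Ω = [Ca²⁺][CO3²⁻]/Ksp = (9.91×10^-3)(2.505×10^-4) / 4.677×10^-7 = 5.31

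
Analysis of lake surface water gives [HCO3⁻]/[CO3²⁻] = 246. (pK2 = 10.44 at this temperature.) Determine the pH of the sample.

From K2 = [H⁺][CO3²⁻]/[HCO3⁻]:  pH = pK2 − log₁₀([HCO3⁻]/[CO3²⁻])
log₁₀(246) = +2.391
pH = 10.44 − (+2.391) = 8.05

pH = 8.05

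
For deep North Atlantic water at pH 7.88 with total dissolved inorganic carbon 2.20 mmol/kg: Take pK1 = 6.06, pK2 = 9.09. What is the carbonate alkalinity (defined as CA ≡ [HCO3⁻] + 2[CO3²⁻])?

CA = 2.30 mmol/kg

CA = [HCO3⁻] + 2[CO3²⁻] = (α₁ + 2α₂)·DIC
At pH 7.88: [H⁺]/K1 = 10^-1.82 = 0.015136, K2/[H⁺] = 10^-1.21 = 0.061660
α₁ = 1/(1 + 0.015136 + 0.061660) = 1/1.0768 = 0.9287; α₂ = α₁·K2/[H⁺] = 0.05726
α₁ + 2α₂ = 1.0432
CA = 1.0432 × 2.20 = 2.30 mmol/kg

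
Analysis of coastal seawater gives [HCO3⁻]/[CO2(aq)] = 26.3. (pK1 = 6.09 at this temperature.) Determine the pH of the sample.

From K1 = [H⁺][HCO3⁻]/[CO2(aq)]:  pH = pK1 + log₁₀([HCO3⁻]/[CO2(aq)])
log₁₀(26.3) = +1.420
pH = 6.09 + (+1.420) = 7.51

pH = 7.51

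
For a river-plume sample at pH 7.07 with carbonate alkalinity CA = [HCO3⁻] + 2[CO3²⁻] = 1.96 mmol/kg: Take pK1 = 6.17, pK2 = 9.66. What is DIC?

CA = [HCO3⁻] + 2[CO3²⁻] = (α₁ + 2α₂)·DIC
At pH 7.07: [H⁺]/K1 = 10^-0.90 = 0.12589, K2/[H⁺] = 10^-2.59 = 0.0025704
α₁ = 1/(1 + 0.12589 + 0.0025704) = 1/1.1285 = 0.8862; α₂ = α₁·K2/[H⁺] = 0.002278
α₁ + 2α₂ = 0.8907
DIC = CA / (α₁ + 2α₂) = 1.96 / 0.8907 = 2.20 mmol/kg

DIC = 2.20 mmol/kg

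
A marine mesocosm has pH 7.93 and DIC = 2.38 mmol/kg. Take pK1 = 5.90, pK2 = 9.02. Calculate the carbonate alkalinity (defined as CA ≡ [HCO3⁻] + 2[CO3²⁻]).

CA = 2.54 mmol/kg

CA = [HCO3⁻] + 2[CO3²⁻] = (α₁ + 2α₂)·DIC
At pH 7.93: [H⁺]/K1 = 10^-2.03 = 0.0093325, K2/[H⁺] = 10^-1.09 = 0.081283
α₁ = 1/(1 + 0.0093325 + 0.081283) = 1/1.0906 = 0.9169; α₂ = α₁·K2/[H⁺] = 0.07453
α₁ + 2α₂ = 1.0660
CA = 1.0660 × 2.38 = 2.54 mmol/kg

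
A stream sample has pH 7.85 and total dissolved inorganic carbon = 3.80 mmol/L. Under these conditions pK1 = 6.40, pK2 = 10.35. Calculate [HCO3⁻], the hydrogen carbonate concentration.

α₁ = 1 / (1 + [H⁺]/K1 + K2/[H⁺]) = 1 / (1 + 10^-1.45 + 10^-2.50)
   = 1 / (1 + 0.035481 + 0.0031623) = 1/1.0386 = 0.9628
[HCO3⁻] = α₁ × DIC = 0.9628 × 3.80 = 3.66 mmol/L

[HCO3⁻] = 3.66 mmol/L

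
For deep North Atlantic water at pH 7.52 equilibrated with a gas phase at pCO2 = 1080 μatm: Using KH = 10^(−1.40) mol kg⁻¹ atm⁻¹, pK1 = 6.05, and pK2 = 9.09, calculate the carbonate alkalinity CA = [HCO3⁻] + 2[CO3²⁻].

CA = 1.34 mmol/kg

[CO2*] = KH · pCO2 = 10^(−1.40) × 1080×10^-6 = 4.300×10^-5 mol/kg
α₀ = 1/(1 + K1/[H⁺] + K1K2/[H⁺]²) = 1/(1 + 10^+1.47 + 10^-0.10) = 0.03194
DIC = [CO2*]/α₀ = 4.300×10^-5 / 0.03194 = 1.346 mmol/kg
CA = (α₁ + 2α₂)·DIC = (0.9427 + 2×0.02537) × 1.346 = 1.34 mmol/kg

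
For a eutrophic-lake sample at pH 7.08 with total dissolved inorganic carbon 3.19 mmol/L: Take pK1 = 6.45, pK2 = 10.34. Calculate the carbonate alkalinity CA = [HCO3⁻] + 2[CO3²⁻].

CA = 2.59 mmol/L

CA = [HCO3⁻] + 2[CO3²⁻] = (α₁ + 2α₂)·DIC
At pH 7.08: [H⁺]/K1 = 10^-0.63 = 0.23442, K2/[H⁺] = 10^-3.26 = 0.00054954
α₁ = 1/(1 + 0.23442 + 0.00054954) = 1/1.2350 = 0.8097; α₂ = α₁·K2/[H⁺] = 0.0004450
α₁ + 2α₂ = 0.8106
CA = 0.8106 × 3.19 = 2.59 mmol/L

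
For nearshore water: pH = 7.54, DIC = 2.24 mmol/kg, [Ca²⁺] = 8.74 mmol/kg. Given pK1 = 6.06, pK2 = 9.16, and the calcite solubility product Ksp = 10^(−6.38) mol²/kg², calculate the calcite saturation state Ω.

Ω = 1.07

α₂ = 1 / (1 + [H⁺]/K2 + [H⁺]²/(K1K2)) = 1 / (1 + 10^+1.62 + 10^+0.14)
   = 1 / (1 + 41.687 + 1.3804) = 1/44.067 = 0.02269
[CO3²⁻] = α₂ × DIC = 0.02269 × 2.24 = 0.05083 mmol/kg
Ksp = 10^(−6.38) = 4.169×10^-7
Ω = [Ca²⁺][CO3²⁻]/Ksp = (8.74×10^-3)(5.083×10^-5) / 4.169×10^-7 = 1.07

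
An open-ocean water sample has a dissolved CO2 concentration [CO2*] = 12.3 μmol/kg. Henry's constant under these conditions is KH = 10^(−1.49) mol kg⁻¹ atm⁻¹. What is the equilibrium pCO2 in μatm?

pCO2 = 380 μatm

KH = 10^(−1.49) = 3.236×10^-2 mol kg⁻¹ atm⁻¹
pCO2 = [CO2*]/KH = 12.3×10^-6 / 3.236×10^-2 = 3.80×10^-4 atm = 380 μatm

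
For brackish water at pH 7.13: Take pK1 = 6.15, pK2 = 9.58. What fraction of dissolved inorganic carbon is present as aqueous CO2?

α₀ = 1 / (1 + K1/[H⁺] + K1K2/[H⁺]²) = 1 / (1 + 10^+0.98 + 10^-1.47)
   = 1 / (1 + 9.5499 + 0.033884) = 1/10.584 = 0.09448

α₀ = 0.0945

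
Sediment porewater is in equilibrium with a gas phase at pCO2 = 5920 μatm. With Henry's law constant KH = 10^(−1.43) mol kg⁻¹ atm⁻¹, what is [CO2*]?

[CO2*] = 220 μmol/kg

KH = 10^(−1.43) = 3.715×10^-2 mol kg⁻¹ atm⁻¹
[CO2*] = KH · pCO2 = 3.715×10^-2 × 5920×10^-6 atm = 2.20×10^-4 mol/kg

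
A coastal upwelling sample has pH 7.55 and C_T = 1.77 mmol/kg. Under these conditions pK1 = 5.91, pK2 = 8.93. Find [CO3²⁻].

[CO3²⁻] = 0.0693 mmol/kg

α₂ = 1 / (1 + [H⁺]/K2 + [H⁺]²/(K1K2)) = 1 / (1 + 10^+1.38 + 10^-0.26)
   = 1 / (1 + 23.988 + 0.54954) = 1/25.538 = 0.03916
[CO3²⁻] = α₂ × DIC = 0.03916 × 1.77 = 0.0693 mmol/kg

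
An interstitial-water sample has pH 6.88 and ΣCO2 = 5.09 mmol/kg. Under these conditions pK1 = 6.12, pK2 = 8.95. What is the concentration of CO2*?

α₀ = 1 / (1 + K1/[H⁺] + K1K2/[H⁺]²) = 1 / (1 + 10^+0.76 + 10^-1.31)
   = 1 / (1 + 5.7544 + 0.048978) = 1/6.8034 = 0.1470
[CO2*] = α₀ × DIC = 0.1470 × 5.09 = 0.748 mmol/kg

[CO2*] = 0.748 mmol/kg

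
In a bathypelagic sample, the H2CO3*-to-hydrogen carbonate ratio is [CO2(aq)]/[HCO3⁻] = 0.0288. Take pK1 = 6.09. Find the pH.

pH = 7.63

From K1 = [H⁺][HCO3⁻]/[CO2(aq)]:  pH = pK1 − log₁₀([CO2(aq)]/[HCO3⁻])
log₁₀(0.0288) = -1.541
pH = 6.09 − (-1.541) = 7.63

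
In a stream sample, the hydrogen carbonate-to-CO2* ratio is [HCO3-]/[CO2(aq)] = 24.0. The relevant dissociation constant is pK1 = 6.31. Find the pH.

pH = 7.69

From K1 = [H⁺][HCO3-]/[CO2(aq)]:  pH = pK1 + log₁₀([HCO3-]/[CO2(aq)])
log₁₀(24.0) = +1.380
pH = 6.31 + (+1.380) = 7.69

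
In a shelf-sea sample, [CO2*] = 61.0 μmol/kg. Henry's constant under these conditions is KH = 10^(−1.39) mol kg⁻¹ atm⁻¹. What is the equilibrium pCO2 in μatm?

pCO2 = 1500 μatm

KH = 10^(−1.39) = 4.074×10^-2 mol kg⁻¹ atm⁻¹
pCO2 = [CO2*]/KH = 61.0×10^-6 / 4.074×10^-2 = 1.50×10^-3 atm = 1500 μatm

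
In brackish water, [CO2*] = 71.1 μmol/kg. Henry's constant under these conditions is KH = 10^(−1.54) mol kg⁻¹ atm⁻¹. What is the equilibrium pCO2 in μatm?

KH = 10^(−1.54) = 2.884×10^-2 mol kg⁻¹ atm⁻¹
pCO2 = [CO2*]/KH = 71.1×10^-6 / 2.884×10^-2 = 2.47×10^-3 atm = 2470 μatm

pCO2 = 2470 μatm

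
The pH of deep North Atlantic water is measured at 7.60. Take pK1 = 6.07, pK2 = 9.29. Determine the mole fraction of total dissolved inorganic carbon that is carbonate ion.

α₂ = 1 / (1 + [H⁺]/K2 + [H⁺]²/(K1K2)) = 1 / (1 + 10^+1.69 + 10^+0.16)
   = 1 / (1 + 48.978 + 1.4454) = 1/51.423 = 0.01945

α₂ = 0.0194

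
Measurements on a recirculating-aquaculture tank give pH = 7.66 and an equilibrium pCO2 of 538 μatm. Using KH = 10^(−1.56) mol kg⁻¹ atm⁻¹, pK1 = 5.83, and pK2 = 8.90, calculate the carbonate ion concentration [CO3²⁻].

[CO2*] = KH · pCO2 = 10^(−1.56) × 538×10^-6 = 1.482×10^-5 mol/kg
α₀ = 1/(1 + K1/[H⁺] + K1K2/[H⁺]²) = 1/(1 + 10^+1.83 + 10^+0.59) = 0.01379
DIC = [CO2*]/α₀ = 1.482×10^-5 / 0.01379 = 1.074 mmol/kg
[CO3²⁻] = α₂·DIC; α₂ = 0.05366, so [CO3²⁻] = 0.05366 × 1.074 = 0.0576 mmol/kg

[CO3²⁻] = 0.0576 mmol/kg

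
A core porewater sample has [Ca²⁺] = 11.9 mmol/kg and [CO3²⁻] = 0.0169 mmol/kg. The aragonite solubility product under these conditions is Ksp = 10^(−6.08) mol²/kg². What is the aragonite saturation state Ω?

Ksp = 10^(−6.08) = 8.318×10^-7
Ω = [Ca²⁺][CO3²⁻]/Ksp = (11.9×10^-3)(0.0169×10^-3) / 8.318×10^-7 = 0.242

Ω = 0.242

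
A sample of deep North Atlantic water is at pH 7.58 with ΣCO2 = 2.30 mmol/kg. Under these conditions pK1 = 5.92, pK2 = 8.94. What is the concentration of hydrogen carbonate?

α₁ = 1 / (1 + [H⁺]/K1 + K2/[H⁺]) = 1 / (1 + 10^-1.66 + 10^-1.36)
   = 1 / (1 + 0.021878 + 0.043652) = 1/1.0655 = 0.9385
[HCO3⁻] = α₁ × DIC = 0.9385 × 2.30 = 2.16 mmol/kg

[HCO3⁻] = 2.16 mmol/kg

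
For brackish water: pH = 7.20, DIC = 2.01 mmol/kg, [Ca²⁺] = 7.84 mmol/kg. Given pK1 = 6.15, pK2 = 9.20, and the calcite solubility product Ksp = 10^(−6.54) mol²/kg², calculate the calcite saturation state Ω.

α₂ = 1 / (1 + [H⁺]/K2 + [H⁺]²/(K1K2)) = 1 / (1 + 10^+2.00 + 10^+0.95)
   = 1 / (1 + 100.00 + 8.9125) = 1/109.91 = 0.009098
[CO3²⁻] = α₂ × DIC = 0.009098 × 2.01 = 0.01829 mmol/kg = 18.29 μmol/kg
Ksp = 10^(−6.54) = 2.884×10^-7
Ω = [Ca²⁺][CO3²⁻]/Ksp = (7.84×10^-3)(1.829×10^-5) / 2.884×10^-7 = 0.497

Ω = 0.497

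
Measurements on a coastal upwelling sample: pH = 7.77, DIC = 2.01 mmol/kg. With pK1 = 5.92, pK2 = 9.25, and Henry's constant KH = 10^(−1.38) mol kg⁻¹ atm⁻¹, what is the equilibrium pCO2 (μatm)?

α₀ = 1 / (1 + K1/[H⁺] + K1K2/[H⁺]²) = 1 / (1 + 10^+1.85 + 10^+0.37)
   = 1 / (1 + 70.795 + 2.3442) = 1/74.139 = 0.01349
[CO2*] = α₀ × DIC = 0.01349 × 2.01 = 0.02711 mmol/kg
pCO2 = [CO2*]/KH = 2.711×10^-5 / 4.169×10^-2 = 650 μatm

pCO2 = 650 μatm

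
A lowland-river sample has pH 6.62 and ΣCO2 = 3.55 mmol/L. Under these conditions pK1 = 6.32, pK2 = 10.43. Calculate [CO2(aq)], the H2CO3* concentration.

[CO2*] = 1.19 mmol/L

α₀ = 1 / (1 + K1/[H⁺] + K1K2/[H⁺]²) = 1 / (1 + 10^+0.30 + 10^-3.51)
   = 1 / (1 + 1.9953 + 0.00030903) = 1/2.9956 = 0.3338
[CO2*] = α₀ × DIC = 0.3338 × 3.55 = 1.19 mmol/L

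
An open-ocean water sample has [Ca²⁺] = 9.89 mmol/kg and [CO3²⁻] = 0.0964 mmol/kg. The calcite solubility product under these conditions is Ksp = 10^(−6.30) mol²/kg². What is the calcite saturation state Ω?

Ksp = 10^(−6.30) = 5.012×10^-7
Ω = [Ca²⁺][CO3²⁻]/Ksp = (9.89×10^-3)(0.0964×10^-3) / 5.012×10^-7 = 1.90

Ω = 1.90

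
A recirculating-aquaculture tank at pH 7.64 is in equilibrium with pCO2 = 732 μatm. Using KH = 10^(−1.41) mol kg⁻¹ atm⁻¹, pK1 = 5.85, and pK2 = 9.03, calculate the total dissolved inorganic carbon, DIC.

[CO2*] = KH · pCO2 = 10^(−1.41) × 732×10^-6 = 2.848×10^-5 mol/kg
α₀ = 1/(1 + K1/[H⁺] + K1K2/[H⁺]²) = 1/(1 + 10^+1.79 + 10^+0.40) = 0.01534
DIC = [CO2*]/α₀ = 2.848×10^-5 / 0.01534 = 1.86 mmol/kg

DIC = 1.86 mmol/kg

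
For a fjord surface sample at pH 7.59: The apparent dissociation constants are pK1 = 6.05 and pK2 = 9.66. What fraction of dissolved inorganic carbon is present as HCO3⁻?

α₁ = 1 / (1 + [H⁺]/K1 + K2/[H⁺]) = 1 / (1 + 10^-1.54 + 10^-2.07)
   = 1 / (1 + 0.028840 + 0.0085114) = 1/1.0374 = 0.9640

α₁ = 0.964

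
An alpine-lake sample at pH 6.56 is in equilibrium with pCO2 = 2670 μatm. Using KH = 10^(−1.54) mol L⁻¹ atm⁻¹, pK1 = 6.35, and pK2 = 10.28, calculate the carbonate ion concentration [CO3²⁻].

[CO2*] = KH · pCO2 = 10^(−1.54) × 2670×10^-6 = 7.700×10^-5 mol/L
α₀ = 1/(1 + K1/[H⁺] + K1K2/[H⁺]²) = 1/(1 + 10^+0.21 + 10^-3.51) = 0.3814
DIC = [CO2*]/α₀ = 7.700×10^-5 / 0.3814 = 0.2019 mmol/L
[CO3²⁻] = α₂·DIC; α₂ = 0.0001179, so [CO3²⁻] = 0.0001179 × 0.2019 = 2.38×10^-5 mmol/L = 0.0238 μmol/L

[CO3²⁻] = 0.0238 μmol/L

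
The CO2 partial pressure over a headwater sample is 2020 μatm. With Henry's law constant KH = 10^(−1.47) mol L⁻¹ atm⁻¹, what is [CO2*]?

[CO2*] = 68.4 μmol/L

KH = 10^(−1.47) = 3.388×10^-2 mol L⁻¹ atm⁻¹
[CO2*] = KH · pCO2 = 3.388×10^-2 × 2020×10^-6 atm = 6.84×10^-5 mol/L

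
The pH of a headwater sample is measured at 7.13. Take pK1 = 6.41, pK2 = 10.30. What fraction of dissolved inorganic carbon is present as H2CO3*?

α₀ = 0.160

α₀ = 1 / (1 + K1/[H⁺] + K1K2/[H⁺]²) = 1 / (1 + 10^+0.72 + 10^-2.45)
   = 1 / (1 + 5.2481 + 0.0035481) = 1/6.2516 = 0.1600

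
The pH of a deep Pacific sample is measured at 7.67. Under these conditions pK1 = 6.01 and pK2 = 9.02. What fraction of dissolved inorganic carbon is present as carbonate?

α₂ = 0.0419

α₂ = 1 / (1 + [H⁺]/K2 + [H⁺]²/(K1K2)) = 1 / (1 + 10^+1.35 + 10^-0.31)
   = 1 / (1 + 22.387 + 0.48978) = 1/23.877 = 0.04188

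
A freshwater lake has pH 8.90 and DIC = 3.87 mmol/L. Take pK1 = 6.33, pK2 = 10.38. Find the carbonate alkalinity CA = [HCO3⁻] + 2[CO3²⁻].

CA = [HCO3⁻] + 2[CO3²⁻] = (α₁ + 2α₂)·DIC
At pH 8.90: [H⁺]/K1 = 10^-2.57 = 0.0026915, K2/[H⁺] = 10^-1.48 = 0.033113
α₁ = 1/(1 + 0.0026915 + 0.033113) = 1/1.0358 = 0.9654; α₂ = α₁·K2/[H⁺] = 0.03197
α₁ + 2α₂ = 1.0294
CA = 1.0294 × 3.87 = 3.98 mmol/L

CA = 3.98 mmol/L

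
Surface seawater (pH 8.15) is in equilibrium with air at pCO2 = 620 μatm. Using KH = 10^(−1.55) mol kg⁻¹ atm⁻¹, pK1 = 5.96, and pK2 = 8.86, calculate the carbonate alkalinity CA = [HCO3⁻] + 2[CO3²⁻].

CA = 3.76 mmol/kg

[CO2*] = KH · pCO2 = 10^(−1.55) × 620×10^-6 = 1.747×10^-5 mol/kg
α₀ = 1/(1 + K1/[H⁺] + K1K2/[H⁺]²) = 1/(1 + 10^+2.19 + 10^+1.48) = 0.005374
DIC = [CO2*]/α₀ = 1.747×10^-5 / 0.005374 = 3.252 mmol/kg
CA = (α₁ + 2α₂)·DIC = (0.8323 + 2×0.1623) × 3.252 = 3.76 mmol/kg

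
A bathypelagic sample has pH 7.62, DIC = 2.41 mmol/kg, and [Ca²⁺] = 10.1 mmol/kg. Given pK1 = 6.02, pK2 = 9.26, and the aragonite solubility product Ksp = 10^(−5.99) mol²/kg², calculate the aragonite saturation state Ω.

Ω = 0.520

α₂ = 1 / (1 + [H⁺]/K2 + [H⁺]²/(K1K2)) = 1 / (1 + 10^+1.64 + 10^+0.04)
   = 1 / (1 + 43.652 + 1.0965) = 1/45.748 = 0.02186
[CO3²⁻] = α₂ × DIC = 0.02186 × 2.41 = 0.05268 mmol/kg
Ksp = 10^(−5.99) = 1.023×10^-6
Ω = [Ca²⁺][CO3²⁻]/Ksp = (10.1×10^-3)(5.268×10^-5) / 1.023×10^-6 = 0.520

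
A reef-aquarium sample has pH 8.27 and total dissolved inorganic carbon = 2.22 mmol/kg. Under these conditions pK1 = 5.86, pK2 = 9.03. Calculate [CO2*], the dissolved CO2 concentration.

α₀ = 1 / (1 + K1/[H⁺] + K1K2/[H⁺]²) = 1 / (1 + 10^+2.41 + 10^+1.65)
   = 1 / (1 + 257.04 + 44.668) = 1/302.71 = 0.003304
[CO2*] = α₀ × DIC = 0.003304 × 2.22 = 0.00733 mmol/kg = 7.33 μmol/kg

[CO2*] = 7.33 μmol/kg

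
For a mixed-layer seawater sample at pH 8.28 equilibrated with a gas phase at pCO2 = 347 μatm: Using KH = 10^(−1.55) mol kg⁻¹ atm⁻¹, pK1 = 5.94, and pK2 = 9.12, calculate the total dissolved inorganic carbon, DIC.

DIC = 2.46 mmol/kg

[CO2*] = KH · pCO2 = 10^(−1.55) × 347×10^-6 = 9.780×10^-6 mol/kg
α₀ = 1/(1 + K1/[H⁺] + K1K2/[H⁺]²) = 1/(1 + 10^+2.34 + 10^+1.50) = 0.003978
DIC = [CO2*]/α₀ = 9.780×10^-6 / 0.003978 = 2.46 mmol/kg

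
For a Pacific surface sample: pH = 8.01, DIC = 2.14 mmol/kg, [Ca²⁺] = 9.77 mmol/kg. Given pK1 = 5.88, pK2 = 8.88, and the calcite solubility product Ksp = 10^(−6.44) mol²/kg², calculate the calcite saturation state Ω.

α₂ = 1 / (1 + [H⁺]/K2 + [H⁺]²/(K1K2)) = 1 / (1 + 10^+0.87 + 10^-1.26)
   = 1 / (1 + 7.4131 + 0.054954) = 1/8.4681 = 0.1181
[CO3²⁻] = α₂ × DIC = 0.1181 × 2.14 = 0.2527 mmol/kg
Ksp = 10^(−6.44) = 3.631×10^-7
Ω = [Ca²⁺][CO3²⁻]/Ksp = (9.77×10^-3)(2.527×10^-4) / 3.631×10^-7 = 6.80

Ω = 6.80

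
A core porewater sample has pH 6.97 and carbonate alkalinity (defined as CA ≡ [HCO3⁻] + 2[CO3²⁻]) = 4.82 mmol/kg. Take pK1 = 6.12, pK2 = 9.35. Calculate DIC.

CA = [HCO3⁻] + 2[CO3²⁻] = (α₁ + 2α₂)·DIC
At pH 6.97: [H⁺]/K1 = 10^-0.85 = 0.14125, K2/[H⁺] = 10^-2.38 = 0.0041687
α₁ = 1/(1 + 0.14125 + 0.0041687) = 1/1.1454 = 0.8730; α₂ = α₁·K2/[H⁺] = 0.003639
α₁ + 2α₂ = 0.8803
DIC = CA / (α₁ + 2α₂) = 4.82 / 0.8803 = 5.48 mmol/kg

DIC = 5.48 mmol/kg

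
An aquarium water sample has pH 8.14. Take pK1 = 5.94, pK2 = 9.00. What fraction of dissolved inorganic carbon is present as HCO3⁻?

α₁ = 0.874

α₁ = 1 / (1 + [H⁺]/K1 + K2/[H⁺]) = 1 / (1 + 10^-2.20 + 10^-0.86)
   = 1 / (1 + 0.0063096 + 0.13804) = 1/1.1443 = 0.8739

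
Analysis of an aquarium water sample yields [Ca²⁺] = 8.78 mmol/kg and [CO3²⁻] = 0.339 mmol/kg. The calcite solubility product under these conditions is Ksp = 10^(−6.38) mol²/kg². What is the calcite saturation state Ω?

Ksp = 10^(−6.38) = 4.169×10^-7
Ω = [Ca²⁺][CO3²⁻]/Ksp = (8.78×10^-3)(0.339×10^-3) / 4.169×10^-7 = 7.14

Ω = 7.14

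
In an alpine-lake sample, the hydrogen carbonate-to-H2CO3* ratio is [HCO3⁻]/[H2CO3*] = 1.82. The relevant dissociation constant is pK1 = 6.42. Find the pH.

From K1 = [H⁺][HCO3⁻]/[H2CO3*]:  pH = pK1 + log₁₀([HCO3⁻]/[H2CO3*])
log₁₀(1.82) = +0.260
pH = 6.42 + (+0.260) = 6.68

pH = 6.68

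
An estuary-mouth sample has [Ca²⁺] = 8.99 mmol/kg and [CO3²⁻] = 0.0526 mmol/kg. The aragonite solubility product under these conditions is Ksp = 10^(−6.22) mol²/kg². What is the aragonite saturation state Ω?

Ω = 0.785

Ksp = 10^(−6.22) = 6.026×10^-7
Ω = [Ca²⁺][CO3²⁻]/Ksp = (8.99×10^-3)(0.0526×10^-3) / 6.026×10^-7 = 0.785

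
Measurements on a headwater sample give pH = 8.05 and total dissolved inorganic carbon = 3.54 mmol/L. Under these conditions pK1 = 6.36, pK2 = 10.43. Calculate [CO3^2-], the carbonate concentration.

[CO3²⁻] = 14.4 μmol/L

α₂ = 1 / (1 + [H⁺]/K2 + [H⁺]²/(K1K2)) = 1 / (1 + 10^+2.38 + 10^+0.69)
   = 1 / (1 + 239.88 + 4.8978) = 1/245.78 = 0.004069
[CO3²⁻] = α₂ × DIC = 0.004069 × 3.54 = 0.0144 mmol/L = 14.4 μmol/L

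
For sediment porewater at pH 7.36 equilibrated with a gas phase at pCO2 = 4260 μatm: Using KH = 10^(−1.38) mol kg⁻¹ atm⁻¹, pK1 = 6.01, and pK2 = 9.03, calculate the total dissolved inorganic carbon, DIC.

[CO2*] = KH · pCO2 = 10^(−1.38) × 4260×10^-6 = 1.776×10^-4 mol/kg
α₀ = 1/(1 + K1/[H⁺] + K1K2/[H⁺]²) = 1/(1 + 10^+1.35 + 10^-0.32) = 0.04190
DIC = [CO2*]/α₀ = 1.776×10^-4 / 0.04190 = 4.24 mmol/kg

DIC = 4.24 mmol/kg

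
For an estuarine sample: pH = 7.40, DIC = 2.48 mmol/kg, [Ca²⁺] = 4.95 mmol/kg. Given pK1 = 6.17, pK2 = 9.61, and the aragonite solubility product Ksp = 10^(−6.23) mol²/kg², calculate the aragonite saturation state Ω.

α₂ = 1 / (1 + [H⁺]/K2 + [H⁺]²/(K1K2)) = 1 / (1 + 10^+2.21 + 10^+0.98)
   = 1 / (1 + 162.18 + 9.5499) = 1/172.73 = 0.005789
[CO3²⁻] = α₂ × DIC = 0.005789 × 2.48 = 0.01436 mmol/kg = 14.36 μmol/kg
Ksp = 10^(−6.23) = 5.888×10^-7
Ω = [Ca²⁺][CO3²⁻]/Ksp = (4.95×10^-3)(1.436×10^-5) / 5.888×10^-7 = 0.121

Ω = 0.121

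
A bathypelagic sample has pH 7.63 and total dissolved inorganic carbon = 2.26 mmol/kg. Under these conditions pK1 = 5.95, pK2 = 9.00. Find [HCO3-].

[HCO3⁻] = 2.12 mmol/kg

α₁ = 1 / (1 + [H⁺]/K1 + K2/[H⁺]) = 1 / (1 + 10^-1.68 + 10^-1.37)
   = 1 / (1 + 0.020893 + 0.042658) = 1/1.0636 = 0.9402
[HCO3⁻] = α₁ × DIC = 0.9402 × 2.26 = 2.12 mmol/kg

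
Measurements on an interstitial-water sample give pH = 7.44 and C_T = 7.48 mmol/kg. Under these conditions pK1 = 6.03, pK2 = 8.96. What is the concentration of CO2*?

α₀ = 1 / (1 + K1/[H⁺] + K1K2/[H⁺]²) = 1 / (1 + 10^+1.41 + 10^-0.11)
   = 1 / (1 + 25.704 + 0.77625) = 1/27.480 = 0.03639
[CO2*] = α₀ × DIC = 0.03639 × 7.48 = 0.272 mmol/kg

[CO2*] = 0.272 mmol/kg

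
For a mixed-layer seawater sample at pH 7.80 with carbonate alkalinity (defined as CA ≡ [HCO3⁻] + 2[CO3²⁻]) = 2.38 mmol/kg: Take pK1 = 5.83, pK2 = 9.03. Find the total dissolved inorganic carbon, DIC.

CA = [HCO3⁻] + 2[CO3²⁻] = (α₁ + 2α₂)·DIC
At pH 7.80: [H⁺]/K1 = 10^-1.97 = 0.010715, K2/[H⁺] = 10^-1.23 = 0.058884
α₁ = 1/(1 + 0.010715 + 0.058884) = 1/1.0696 = 0.9349; α₂ = α₁·K2/[H⁺] = 0.05505
α₁ + 2α₂ = 1.0450
DIC = CA / (α₁ + 2α₂) = 2.38 / 1.0450 = 2.28 mmol/kg

DIC = 2.28 mmol/kg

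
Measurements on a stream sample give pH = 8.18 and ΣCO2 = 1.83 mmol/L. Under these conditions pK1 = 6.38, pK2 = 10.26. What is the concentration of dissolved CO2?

[CO2*] = 0.0283 mmol/L

α₀ = 1 / (1 + K1/[H⁺] + K1K2/[H⁺]²) = 1 / (1 + 10^+1.80 + 10^-0.28)
   = 1 / (1 + 63.096 + 0.52481) = 1/64.621 = 0.01547
[CO2*] = α₀ × DIC = 0.01547 × 1.83 = 0.0283 mmol/L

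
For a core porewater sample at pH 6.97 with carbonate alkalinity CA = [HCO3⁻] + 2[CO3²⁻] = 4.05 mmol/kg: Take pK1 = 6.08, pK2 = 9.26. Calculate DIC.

CA = [HCO3⁻] + 2[CO3²⁻] = (α₁ + 2α₂)·DIC
At pH 6.97: [H⁺]/K1 = 10^-0.89 = 0.12882, K2/[H⁺] = 10^-2.29 = 0.0051286
α₁ = 1/(1 + 0.12882 + 0.0051286) = 1/1.1340 = 0.8819; α₂ = α₁·K2/[H⁺] = 0.004523
α₁ + 2α₂ = 0.8909
DIC = CA / (α₁ + 2α₂) = 4.05 / 0.8909 = 4.55 mmol/kg

DIC = 4.55 mmol/kg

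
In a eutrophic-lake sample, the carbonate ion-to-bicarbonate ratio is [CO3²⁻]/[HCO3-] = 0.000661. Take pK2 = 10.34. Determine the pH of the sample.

pH = 7.16

From K2 = [H⁺][CO3²⁻]/[HCO3-]:  pH = pK2 + log₁₀([CO3²⁻]/[HCO3-])
log₁₀(0.000661) = -3.180
pH = 10.34 + (-3.180) = 7.16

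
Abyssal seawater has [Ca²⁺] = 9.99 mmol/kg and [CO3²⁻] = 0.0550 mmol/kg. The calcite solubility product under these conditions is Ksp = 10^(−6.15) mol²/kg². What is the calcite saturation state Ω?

Ksp = 10^(−6.15) = 7.079×10^-7
Ω = [Ca²⁺][CO3²⁻]/Ksp = (9.99×10^-3)(0.0550×10^-3) / 7.079×10^-7 = 0.776

Ω = 0.776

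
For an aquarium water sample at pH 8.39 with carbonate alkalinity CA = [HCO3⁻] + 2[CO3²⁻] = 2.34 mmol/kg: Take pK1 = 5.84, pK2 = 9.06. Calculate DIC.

CA = [HCO3⁻] + 2[CO3²⁻] = (α₁ + 2α₂)·DIC
At pH 8.39: [H⁺]/K1 = 10^-2.55 = 0.0028184, K2/[H⁺] = 10^-0.67 = 0.21380
α₁ = 1/(1 + 0.0028184 + 0.21380) = 1/1.2166 = 0.8220; α₂ = α₁·K2/[H⁺] = 0.1757
α₁ + 2α₂ = 1.1734
DIC = CA / (α₁ + 2α₂) = 2.34 / 1.1734 = 1.99 mmol/kg

DIC = 1.99 mmol/kg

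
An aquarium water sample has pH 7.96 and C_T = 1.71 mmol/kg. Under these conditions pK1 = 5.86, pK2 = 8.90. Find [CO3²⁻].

α₂ = 1 / (1 + [H⁺]/K2 + [H⁺]²/(K1K2)) = 1 / (1 + 10^+0.94 + 10^-1.16)
   = 1 / (1 + 8.7096 + 0.069183) = 1/9.7788 = 0.1023
[CO3²⁻] = α₂ × DIC = 0.1023 × 1.71 = 0.175 mmol/kg

[CO3²⁻] = 0.175 mmol/kg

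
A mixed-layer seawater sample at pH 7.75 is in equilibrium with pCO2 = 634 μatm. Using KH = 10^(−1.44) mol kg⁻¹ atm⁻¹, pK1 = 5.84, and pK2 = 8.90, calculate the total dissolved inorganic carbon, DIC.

DIC = 2.03 mmol/kg

[CO2*] = KH · pCO2 = 10^(−1.44) × 634×10^-6 = 2.302×10^-5 mol/kg
α₀ = 1/(1 + K1/[H⁺] + K1K2/[H⁺]²) = 1/(1 + 10^+1.91 + 10^+0.76) = 0.01136
DIC = [CO2*]/α₀ = 2.302×10^-5 / 0.01136 = 2.03 mmol/kg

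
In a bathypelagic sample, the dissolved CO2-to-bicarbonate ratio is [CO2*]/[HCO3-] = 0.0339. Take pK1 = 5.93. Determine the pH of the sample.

From K1 = [H⁺][HCO3-]/[CO2*]:  pH = pK1 − log₁₀([CO2*]/[HCO3-])
log₁₀(0.0339) = -1.470
pH = 5.93 − (-1.470) = 7.40

pH = 7.40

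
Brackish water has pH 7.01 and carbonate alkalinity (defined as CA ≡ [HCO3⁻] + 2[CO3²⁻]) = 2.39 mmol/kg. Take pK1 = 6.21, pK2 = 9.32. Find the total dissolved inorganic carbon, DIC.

DIC = 2.75 mmol/kg

CA = [HCO3⁻] + 2[CO3²⁻] = (α₁ + 2α₂)·DIC
At pH 7.01: [H⁺]/K1 = 10^-0.80 = 0.15849, K2/[H⁺] = 10^-2.31 = 0.0048978
α₁ = 1/(1 + 0.15849 + 0.0048978) = 1/1.1634 = 0.8596; α₂ = α₁·K2/[H⁺] = 0.004210
α₁ + 2α₂ = 0.8680
DIC = CA / (α₁ + 2α₂) = 2.39 / 0.8680 = 2.75 mmol/kg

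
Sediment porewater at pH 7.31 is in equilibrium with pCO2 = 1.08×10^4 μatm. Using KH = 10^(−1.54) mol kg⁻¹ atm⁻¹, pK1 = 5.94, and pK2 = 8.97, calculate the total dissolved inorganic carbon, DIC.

DIC = 7.77 mmol/kg

[CO2*] = KH · pCO2 = 10^(−1.54) × 1.08×10^4×10^-6 = 3.115×10^-4 mol/kg
α₀ = 1/(1 + K1/[H⁺] + K1K2/[H⁺]²) = 1/(1 + 10^+1.37 + 10^-0.29) = 0.04007
DIC = [CO2*]/α₀ = 3.115×10^-4 / 0.04007 = 7.77 mmol/kg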